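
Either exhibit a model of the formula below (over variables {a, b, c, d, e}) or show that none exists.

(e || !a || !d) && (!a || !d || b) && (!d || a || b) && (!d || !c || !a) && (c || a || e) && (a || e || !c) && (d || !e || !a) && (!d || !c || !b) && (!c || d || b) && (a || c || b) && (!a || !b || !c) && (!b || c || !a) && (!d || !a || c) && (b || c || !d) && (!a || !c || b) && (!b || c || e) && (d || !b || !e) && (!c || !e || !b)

a=false, b=true, c=false, d=true, e=true

Suppose e = true.
Suppose d = true.
Suppose a = false.
The clause (b) is unit, so b = true.
The clause (!c) is unit, so c = false.
All clauses are satisfied.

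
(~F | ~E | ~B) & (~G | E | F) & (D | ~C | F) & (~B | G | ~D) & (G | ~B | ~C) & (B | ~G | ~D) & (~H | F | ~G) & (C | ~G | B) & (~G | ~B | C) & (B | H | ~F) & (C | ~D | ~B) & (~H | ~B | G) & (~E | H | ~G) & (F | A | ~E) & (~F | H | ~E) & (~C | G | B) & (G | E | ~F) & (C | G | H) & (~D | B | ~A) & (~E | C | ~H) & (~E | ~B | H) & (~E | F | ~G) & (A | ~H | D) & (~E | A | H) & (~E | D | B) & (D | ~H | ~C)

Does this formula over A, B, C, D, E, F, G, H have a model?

Yes, satisfiable

Suppose F = 1.
Suppose E = 0.
The clause (G) is unit, so G = 1.
Suppose B = 1.
The clause (C) is unit, so C = 1.
Suppose D = 0.
The clause (~H) is unit, so H = 0.
No clause remains; A is free.
A satisfying assignment: A=0; B=1; C=1; D=0; E=0; F=1; G=1; H=0.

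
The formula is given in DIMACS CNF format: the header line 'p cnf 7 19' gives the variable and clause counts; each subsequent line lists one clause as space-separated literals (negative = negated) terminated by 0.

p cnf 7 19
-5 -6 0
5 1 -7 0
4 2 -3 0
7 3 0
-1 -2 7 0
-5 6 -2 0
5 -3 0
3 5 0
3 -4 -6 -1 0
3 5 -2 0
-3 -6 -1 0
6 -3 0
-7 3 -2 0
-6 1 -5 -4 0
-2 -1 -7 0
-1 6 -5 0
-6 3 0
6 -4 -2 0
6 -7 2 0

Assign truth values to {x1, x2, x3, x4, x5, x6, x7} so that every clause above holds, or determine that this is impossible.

Suppose x5 = False.
Unit clause (¬x3) forces x3 = False.
Now (x3) is unsatisfied and unit — conflict.
Undo x5 and try x5 = True.
Unit clause (¬x6) forces x6 = False.
Unit clause (¬x2) forces x2 = False.
Unit clause (¬x3) forces x3 = False.
Unit clause (x7) forces x7 = True.
Now (¬x7) is unsatisfied and unit — conflict.
Neither x5 = True nor x5 = False works.

UNSATISFIABLE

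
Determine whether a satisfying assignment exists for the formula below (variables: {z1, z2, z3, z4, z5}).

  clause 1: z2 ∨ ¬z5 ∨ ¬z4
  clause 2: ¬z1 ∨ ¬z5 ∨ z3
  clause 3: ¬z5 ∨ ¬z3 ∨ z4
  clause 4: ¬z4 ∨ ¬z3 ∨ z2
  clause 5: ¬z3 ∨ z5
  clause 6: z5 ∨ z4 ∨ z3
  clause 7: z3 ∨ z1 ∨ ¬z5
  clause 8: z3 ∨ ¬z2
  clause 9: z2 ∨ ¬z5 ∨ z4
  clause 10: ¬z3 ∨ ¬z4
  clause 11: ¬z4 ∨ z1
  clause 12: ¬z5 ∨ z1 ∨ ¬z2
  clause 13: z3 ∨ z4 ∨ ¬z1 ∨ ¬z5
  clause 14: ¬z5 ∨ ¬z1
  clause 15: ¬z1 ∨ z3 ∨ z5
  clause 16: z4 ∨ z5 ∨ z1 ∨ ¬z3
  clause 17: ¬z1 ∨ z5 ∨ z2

Suppose z3 = False.
(¬z2) alone gives z2 = False.
Suppose z5 = False.
(z4) alone gives z4 = True.
(z1) alone gives z1 = True.
That conflicts with the unit clause (¬z1).
So z5 must be the other value — set z5 = True.
(¬z4) alone gives z4 = False.
That conflicts with the unit clause (z4).
Neither z5 = True nor z5 = False works.
So z3 must be the other value — set z3 = True.
(z5) alone gives z5 = True.
(z4) alone gives z4 = True.
That conflicts with the unit clause (¬z4).
Neither z3 = True nor z3 = False works.
No assignment satisfies every clause.

No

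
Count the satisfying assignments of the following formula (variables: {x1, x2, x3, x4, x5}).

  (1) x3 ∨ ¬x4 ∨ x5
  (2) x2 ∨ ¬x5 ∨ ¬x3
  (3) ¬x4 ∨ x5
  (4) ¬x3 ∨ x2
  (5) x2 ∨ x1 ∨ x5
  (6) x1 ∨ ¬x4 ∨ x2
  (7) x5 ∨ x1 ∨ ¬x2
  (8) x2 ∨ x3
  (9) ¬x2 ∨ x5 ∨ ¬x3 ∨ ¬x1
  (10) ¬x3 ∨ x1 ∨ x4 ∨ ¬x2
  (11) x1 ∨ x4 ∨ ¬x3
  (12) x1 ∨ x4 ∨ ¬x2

7

There are 2^5 = 32 truth assignments over (x1, x2, x3, x4, x5).
Split on x3. With x3 = True, the clauses containing x3 are satisfied and ¬x3 drops from the rest; 3 of the 2^4 = 16 assignments to the other variables satisfy what remains.
With x3 = False, by the same count on the reduced clause set, 4 assignments work.
(One model: x1=F, x2=T, x3=F, x4=T, x5=T.)
Total: 3 + 4 = 7.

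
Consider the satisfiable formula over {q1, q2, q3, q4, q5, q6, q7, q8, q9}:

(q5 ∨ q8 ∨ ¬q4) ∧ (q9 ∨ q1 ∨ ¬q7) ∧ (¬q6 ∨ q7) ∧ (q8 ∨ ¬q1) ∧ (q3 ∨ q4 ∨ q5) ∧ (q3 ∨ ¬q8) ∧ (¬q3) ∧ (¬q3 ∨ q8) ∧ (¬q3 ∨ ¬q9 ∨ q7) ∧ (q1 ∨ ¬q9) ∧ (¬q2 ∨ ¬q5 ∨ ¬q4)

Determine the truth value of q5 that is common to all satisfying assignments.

Suppose q5 = False.
Unit clause (¬q3) forces q3 = False.
Unit clause (q4) forces q4 = True.
Unit clause (q8) forces q8 = True.
That conflicts with the unit clause (¬q8).
So every satisfying assignment has q5 = True.

True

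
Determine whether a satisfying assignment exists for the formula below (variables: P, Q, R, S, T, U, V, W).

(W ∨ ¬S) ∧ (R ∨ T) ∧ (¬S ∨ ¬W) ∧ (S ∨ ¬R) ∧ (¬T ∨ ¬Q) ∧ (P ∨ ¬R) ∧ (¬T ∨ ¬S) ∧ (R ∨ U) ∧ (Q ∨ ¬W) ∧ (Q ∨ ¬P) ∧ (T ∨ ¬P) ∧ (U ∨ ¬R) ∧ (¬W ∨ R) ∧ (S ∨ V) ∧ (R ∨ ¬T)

Branch on W: set W = True.
Unit clause (¬S) forces S = False.
Unit clause (¬R) forces R = False.
Now (R) is unsatisfied and unit — conflict.
Undo W and try W = False.
Unit clause (¬S) forces S = False.
Unit clause (¬R) forces R = False.
Unit clause (T) forces T = True.
Now (¬T) is unsatisfied and unit — conflict.
Either choice for W ends in contradiction.
No assignment satisfies every clause.

Unsatisfiable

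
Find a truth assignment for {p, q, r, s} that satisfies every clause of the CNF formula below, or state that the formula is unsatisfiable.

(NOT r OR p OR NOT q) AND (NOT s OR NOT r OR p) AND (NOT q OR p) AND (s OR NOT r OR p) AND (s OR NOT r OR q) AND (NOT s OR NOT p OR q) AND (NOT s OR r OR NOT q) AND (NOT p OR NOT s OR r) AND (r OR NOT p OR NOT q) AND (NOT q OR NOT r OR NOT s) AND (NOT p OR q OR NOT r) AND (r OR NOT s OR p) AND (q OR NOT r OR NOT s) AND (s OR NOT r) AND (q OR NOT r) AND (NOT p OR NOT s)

p: true; q: false; r: false; s: false

Try q = false.
From the singleton clause (NOT r), r = false.
Try s = false.
All clauses hold; p can take either value.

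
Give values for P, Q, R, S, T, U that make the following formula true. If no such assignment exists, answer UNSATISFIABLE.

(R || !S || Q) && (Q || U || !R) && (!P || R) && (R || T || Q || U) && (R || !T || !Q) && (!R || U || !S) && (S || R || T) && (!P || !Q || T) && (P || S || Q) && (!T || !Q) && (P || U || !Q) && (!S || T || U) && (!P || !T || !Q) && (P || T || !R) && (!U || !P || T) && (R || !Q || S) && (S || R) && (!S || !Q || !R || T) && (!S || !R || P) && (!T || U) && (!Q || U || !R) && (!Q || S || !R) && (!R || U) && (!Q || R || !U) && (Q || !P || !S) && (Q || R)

Branch on P: set P = true.
The clause (R) is unit, so R = true.
The clause (U) is unit, so U = true.
The clause (T) is unit, so T = true.
The clause (!Q) is unit, so Q = false.
The clause (!S) is unit, so S = false.
All clauses are satisfied.

P: true,  Q: false,  R: true,  S: false,  T: true,  U: true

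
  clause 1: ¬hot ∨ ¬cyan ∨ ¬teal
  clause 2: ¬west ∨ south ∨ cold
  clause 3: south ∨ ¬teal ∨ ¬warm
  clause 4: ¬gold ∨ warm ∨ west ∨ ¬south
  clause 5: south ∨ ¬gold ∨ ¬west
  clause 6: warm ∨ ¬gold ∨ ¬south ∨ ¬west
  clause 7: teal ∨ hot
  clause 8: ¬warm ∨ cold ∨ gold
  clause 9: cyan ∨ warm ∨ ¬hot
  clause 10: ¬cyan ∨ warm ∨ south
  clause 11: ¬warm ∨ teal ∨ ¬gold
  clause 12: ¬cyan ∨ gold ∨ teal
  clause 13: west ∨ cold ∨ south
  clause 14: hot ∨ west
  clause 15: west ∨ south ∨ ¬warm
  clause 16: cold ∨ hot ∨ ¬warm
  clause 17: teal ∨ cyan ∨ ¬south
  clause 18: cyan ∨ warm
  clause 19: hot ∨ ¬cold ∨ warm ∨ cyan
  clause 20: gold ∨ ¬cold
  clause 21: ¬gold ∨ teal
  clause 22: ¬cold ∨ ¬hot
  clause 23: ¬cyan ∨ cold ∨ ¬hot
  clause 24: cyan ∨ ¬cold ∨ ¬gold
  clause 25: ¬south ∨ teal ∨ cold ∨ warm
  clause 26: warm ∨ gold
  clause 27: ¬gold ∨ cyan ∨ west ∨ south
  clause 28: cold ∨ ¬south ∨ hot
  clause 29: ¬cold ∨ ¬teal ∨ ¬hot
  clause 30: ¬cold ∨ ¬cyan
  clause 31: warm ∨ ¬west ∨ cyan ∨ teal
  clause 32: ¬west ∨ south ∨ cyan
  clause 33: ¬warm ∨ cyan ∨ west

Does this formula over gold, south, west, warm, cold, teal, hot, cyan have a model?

Satisfiable

Branch on teal: set teal = True.
Branch on hot: set hot = True.
(¬cyan) alone gives cyan = False.
(warm) alone gives warm = True.
(south) alone gives south = True.
(¬cold) alone gives cold = False.
(gold) alone gives gold = True.
(west) alone gives west = True.
Every clause now holds.
A satisfying assignment: gold ↦ True; south ↦ True; west ↦ True; warm ↦ True; cold ↦ False; teal ↦ True; hot ↦ True; cyan ↦ False.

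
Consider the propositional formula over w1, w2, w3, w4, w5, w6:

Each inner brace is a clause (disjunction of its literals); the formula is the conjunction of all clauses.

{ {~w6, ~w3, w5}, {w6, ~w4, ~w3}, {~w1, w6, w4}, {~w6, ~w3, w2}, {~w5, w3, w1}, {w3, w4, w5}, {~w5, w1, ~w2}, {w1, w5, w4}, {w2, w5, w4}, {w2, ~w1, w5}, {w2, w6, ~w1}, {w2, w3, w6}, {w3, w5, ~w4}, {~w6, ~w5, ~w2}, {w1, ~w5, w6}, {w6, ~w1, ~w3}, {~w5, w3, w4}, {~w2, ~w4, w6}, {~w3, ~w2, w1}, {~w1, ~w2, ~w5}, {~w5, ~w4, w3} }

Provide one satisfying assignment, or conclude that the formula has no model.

UNSATISFIABLE

Branch on w6: set w6 = 0.
Branch on w4: set w4 = 0.
(~w1) alone gives w1 = 0.
(w5) alone gives w5 = 1.
But (~w5) is also a unit clause — contradiction.
So w4 must be the other value — set w4 = 1.
(~w3) alone gives w3 = 0.
(w2) alone gives w2 = 1.
But (~w2) is also a unit clause — contradiction.
Both values of w4 lead to a conflict.
So w6 must be the other value — set w6 = 1.
Branch on w3: set w3 = 0.
Branch on w5: set w5 = 0.
(w4) alone gives w4 = 1.
But (~w4) is also a unit clause — contradiction.
So w5 must be the other value — set w5 = 1.
(w1) alone gives w1 = 1.
(~w2) alone gives w2 = 0.
(w4) alone gives w4 = 1.
But (~w4) is also a unit clause — contradiction.
Both values of w5 lead to a conflict.
So w3 must be the other value — set w3 = 1.
(w5) alone gives w5 = 1.
(w2) alone gives w2 = 1.
But (~w2) is also a unit clause — contradiction.
Both values of w3 lead to a conflict.
Both values of w6 lead to a conflict.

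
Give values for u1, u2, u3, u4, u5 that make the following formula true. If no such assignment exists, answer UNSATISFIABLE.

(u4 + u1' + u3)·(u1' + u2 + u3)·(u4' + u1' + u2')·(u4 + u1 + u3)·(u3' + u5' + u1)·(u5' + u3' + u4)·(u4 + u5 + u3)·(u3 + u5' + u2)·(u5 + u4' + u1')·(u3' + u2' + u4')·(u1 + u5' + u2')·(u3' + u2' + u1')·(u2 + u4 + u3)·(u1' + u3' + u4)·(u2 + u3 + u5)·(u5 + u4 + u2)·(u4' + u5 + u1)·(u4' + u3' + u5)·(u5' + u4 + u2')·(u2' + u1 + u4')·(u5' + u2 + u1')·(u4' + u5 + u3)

u1=0,  u2=1,  u3=1,  u4=0,  u5=0

Try u4 = 0.
Try u1 = 0.
Unit clause (u3) forces u3 = 1.
Unit clause (u5') forces u5 = 0.
Unit clause (u2) forces u2 = 1.
All clauses are satisfied.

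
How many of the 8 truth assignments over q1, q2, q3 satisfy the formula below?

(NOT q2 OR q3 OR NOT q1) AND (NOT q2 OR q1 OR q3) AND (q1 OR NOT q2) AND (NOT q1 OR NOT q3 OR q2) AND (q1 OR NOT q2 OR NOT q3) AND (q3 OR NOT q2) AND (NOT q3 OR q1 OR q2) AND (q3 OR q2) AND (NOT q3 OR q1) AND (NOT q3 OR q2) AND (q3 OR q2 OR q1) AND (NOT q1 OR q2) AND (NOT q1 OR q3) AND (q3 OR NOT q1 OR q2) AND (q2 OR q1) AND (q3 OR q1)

1

There are 2^3 = 8 truth assignments over (q1, q2, q3).
Check each against the 16 clauses (columns in the order q1, q2, q3):
  F F F  ✗ fails (q3 OR q2)
  F F T  ✗ fails (NOT q3 OR q1 OR q2)
  F T F  ✗ fails (NOT q2 OR q1 OR q3)
  F T T  ✗ fails (q1 OR NOT q2)
  T F F  ✗ fails (q3 OR q2)
  T F T  ✗ fails (NOT q1 OR NOT q3 OR q2)
  T T F  ✗ fails (NOT q2 OR q3 OR NOT q1)
  T T T  ✓ satisfies all
1 of the 8 rows is a model.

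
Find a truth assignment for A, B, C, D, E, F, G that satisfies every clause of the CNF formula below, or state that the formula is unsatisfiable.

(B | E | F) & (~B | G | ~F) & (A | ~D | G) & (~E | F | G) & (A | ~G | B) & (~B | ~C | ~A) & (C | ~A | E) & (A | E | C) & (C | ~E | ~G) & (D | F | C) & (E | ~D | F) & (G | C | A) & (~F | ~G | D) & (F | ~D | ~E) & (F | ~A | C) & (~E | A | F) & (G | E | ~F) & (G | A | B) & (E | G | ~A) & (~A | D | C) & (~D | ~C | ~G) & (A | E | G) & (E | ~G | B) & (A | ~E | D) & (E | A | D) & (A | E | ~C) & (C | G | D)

Case B = 0:
Case E = 1:
Case F = 1:
Case A = 1:
Case C = 1:
Case G = 0:
All clauses hold; D can take either value.

A: 1; B: 0; C: 1; D: 1; E: 1; F: 1; G: 0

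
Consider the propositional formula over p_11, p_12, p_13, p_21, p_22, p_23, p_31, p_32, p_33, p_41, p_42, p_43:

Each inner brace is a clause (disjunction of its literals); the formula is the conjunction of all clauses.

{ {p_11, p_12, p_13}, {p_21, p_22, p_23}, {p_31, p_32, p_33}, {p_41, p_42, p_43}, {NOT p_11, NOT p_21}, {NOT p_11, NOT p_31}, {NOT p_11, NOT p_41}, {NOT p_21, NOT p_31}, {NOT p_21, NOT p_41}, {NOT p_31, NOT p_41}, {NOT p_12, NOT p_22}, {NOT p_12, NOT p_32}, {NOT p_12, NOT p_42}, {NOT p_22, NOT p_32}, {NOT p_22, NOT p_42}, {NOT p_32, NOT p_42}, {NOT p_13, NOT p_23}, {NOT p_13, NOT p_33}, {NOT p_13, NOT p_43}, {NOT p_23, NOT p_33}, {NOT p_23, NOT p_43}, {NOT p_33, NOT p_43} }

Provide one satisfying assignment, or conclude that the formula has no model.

Branch on p_11: set p_11 = false.
Branch on p_12: set p_12 = true.
From the singleton clause (NOT p_22), p_22 = false.
From the singleton clause (NOT p_32), p_32 = false.
From the singleton clause (NOT p_42), p_42 = false.
Branch on p_21: set p_21 = true.
From the singleton clause (NOT p_31), p_31 = false.
From the singleton clause (p_33), p_33 = true.
From the singleton clause (NOT p_41), p_41 = false.
From the singleton clause (p_43), p_43 = true.
But (NOT p_43) is also a unit clause — contradiction.
That branch fails; take p_21 = false instead.
From the singleton clause (p_23), p_23 = true.
From the singleton clause (NOT p_13), p_13 = false.
From the singleton clause (NOT p_33), p_33 = false.
From the singleton clause (p_31), p_31 = true.
From the singleton clause (NOT p_41), p_41 = false.
From the singleton clause (p_43), p_43 = true.
But (NOT p_43) is also a unit clause — contradiction.
Both values of p_21 lead to a conflict.
That branch fails; take p_12 = false instead.
From the singleton clause (p_13), p_13 = true.
From the singleton clause (NOT p_23), p_23 = false.
From the singleton clause (NOT p_33), p_33 = false.
From the singleton clause (NOT p_43), p_43 = false.
Branch on p_21: set p_21 = true.
From the singleton clause (NOT p_31), p_31 = false.
From the singleton clause (p_32), p_32 = true.
From the singleton clause (NOT p_41), p_41 = false.
From the singleton clause (p_42), p_42 = true.
But (NOT p_42) is also a unit clause — contradiction.
That branch fails; take p_21 = false instead.
From the singleton clause (p_22), p_22 = true.
From the singleton clause (NOT p_32), p_32 = false.
From the singleton clause (p_31), p_31 = true.
From the singleton clause (NOT p_41), p_41 = false.
From the singleton clause (p_42), p_42 = true.
But (NOT p_42) is also a unit clause — contradiction.
Both values of p_21 lead to a conflict.
Both values of p_12 lead to a conflict.
That branch fails; take p_11 = true instead.
From the singleton clause (NOT p_21), p_21 = false.
From the singleton clause (NOT p_31), p_31 = false.
From the singleton clause (NOT p_41), p_41 = false.
Branch on p_22: set p_22 = true.
From the singleton clause (NOT p_12), p_12 = false.
From the singleton clause (NOT p_32), p_32 = false.
From the singleton clause (p_33), p_33 = true.
From the singleton clause (NOT p_42), p_42 = false.
From the singleton clause (p_43), p_43 = true.
But (NOT p_43) is also a unit clause — contradiction.
That branch fails; take p_22 = false instead.
From the singleton clause (p_23), p_23 = true.
From the singleton clause (NOT p_13), p_13 = false.
From the singleton clause (NOT p_33), p_33 = false.
From the singleton clause (p_32), p_32 = true.
From the singleton clause (NOT p_12), p_12 = false.
From the singleton clause (NOT p_42), p_42 = false.
From the singleton clause (p_43), p_43 = true.
But (NOT p_43) is also a unit clause — contradiction.
Both values of p_22 lead to a conflict.
Both values of p_11 lead to a conflict.

UNSATISFIABLE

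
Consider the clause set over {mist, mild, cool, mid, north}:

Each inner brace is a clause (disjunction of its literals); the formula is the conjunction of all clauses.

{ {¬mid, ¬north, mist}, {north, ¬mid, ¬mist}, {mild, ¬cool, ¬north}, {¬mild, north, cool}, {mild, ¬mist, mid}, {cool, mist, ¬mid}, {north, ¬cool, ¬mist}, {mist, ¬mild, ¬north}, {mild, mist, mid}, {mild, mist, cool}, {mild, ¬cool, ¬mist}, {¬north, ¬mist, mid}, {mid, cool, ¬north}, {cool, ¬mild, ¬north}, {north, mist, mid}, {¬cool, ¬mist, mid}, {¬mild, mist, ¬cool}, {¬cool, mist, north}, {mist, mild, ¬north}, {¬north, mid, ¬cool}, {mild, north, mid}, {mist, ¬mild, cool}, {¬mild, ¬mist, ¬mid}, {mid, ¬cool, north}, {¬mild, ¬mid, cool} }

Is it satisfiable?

Suppose mid = True.
Suppose north = True.
(mist) alone gives mist = True.
(¬mild) alone gives mild = False.
(¬cool) alone gives cool = False.
All clauses are satisfied.
A satisfying assignment: mist: True, mild: False, cool: False, mid: True, north: True.

Satisfiable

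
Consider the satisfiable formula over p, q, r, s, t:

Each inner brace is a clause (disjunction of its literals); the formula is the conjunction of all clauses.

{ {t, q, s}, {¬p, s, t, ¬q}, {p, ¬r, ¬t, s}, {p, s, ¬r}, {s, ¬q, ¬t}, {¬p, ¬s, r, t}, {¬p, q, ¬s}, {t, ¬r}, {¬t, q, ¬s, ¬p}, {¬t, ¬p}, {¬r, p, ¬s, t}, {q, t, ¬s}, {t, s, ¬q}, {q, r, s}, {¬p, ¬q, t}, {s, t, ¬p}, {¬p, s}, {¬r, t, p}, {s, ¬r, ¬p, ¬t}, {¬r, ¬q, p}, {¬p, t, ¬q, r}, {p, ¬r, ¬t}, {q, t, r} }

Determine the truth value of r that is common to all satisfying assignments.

False

Suppose r = True.
The clause (t) is unit, so t = True.
The clause (¬p) is unit, so p = False.
That conflicts with the unit clause (p).
So every satisfying assignment has r = False.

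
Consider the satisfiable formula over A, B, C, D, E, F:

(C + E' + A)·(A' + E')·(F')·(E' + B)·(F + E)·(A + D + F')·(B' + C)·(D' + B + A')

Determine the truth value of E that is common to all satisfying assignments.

True

Suppose E = 0.
The clause (F') is unit, so F = 0.
That conflicts with the unit clause (F).
So every satisfying assignment has E = True.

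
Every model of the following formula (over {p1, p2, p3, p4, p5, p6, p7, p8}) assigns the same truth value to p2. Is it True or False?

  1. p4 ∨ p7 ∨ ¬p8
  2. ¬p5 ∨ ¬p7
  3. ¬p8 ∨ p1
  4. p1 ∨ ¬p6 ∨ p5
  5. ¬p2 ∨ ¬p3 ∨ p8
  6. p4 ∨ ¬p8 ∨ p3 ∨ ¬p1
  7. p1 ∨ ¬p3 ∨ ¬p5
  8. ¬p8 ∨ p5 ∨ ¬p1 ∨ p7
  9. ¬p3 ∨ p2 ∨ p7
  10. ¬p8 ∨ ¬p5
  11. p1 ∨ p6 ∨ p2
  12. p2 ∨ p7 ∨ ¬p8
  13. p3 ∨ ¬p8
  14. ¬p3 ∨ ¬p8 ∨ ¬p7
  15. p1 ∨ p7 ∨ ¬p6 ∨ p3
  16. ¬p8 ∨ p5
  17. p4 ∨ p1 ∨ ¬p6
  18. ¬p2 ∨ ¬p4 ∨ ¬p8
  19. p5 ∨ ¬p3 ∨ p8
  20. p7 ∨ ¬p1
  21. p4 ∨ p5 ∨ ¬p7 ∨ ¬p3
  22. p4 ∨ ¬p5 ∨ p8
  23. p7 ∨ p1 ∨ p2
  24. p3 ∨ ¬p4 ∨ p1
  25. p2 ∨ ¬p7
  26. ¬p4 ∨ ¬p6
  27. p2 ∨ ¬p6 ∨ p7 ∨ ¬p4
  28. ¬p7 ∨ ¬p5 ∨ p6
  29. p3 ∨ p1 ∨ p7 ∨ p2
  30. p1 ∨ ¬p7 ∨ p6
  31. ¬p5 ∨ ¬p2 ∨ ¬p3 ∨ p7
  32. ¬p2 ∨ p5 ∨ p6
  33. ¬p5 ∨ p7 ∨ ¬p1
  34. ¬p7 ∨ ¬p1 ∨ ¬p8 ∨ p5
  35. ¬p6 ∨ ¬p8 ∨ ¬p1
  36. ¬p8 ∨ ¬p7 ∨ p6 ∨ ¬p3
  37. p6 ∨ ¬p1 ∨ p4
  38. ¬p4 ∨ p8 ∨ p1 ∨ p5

True

Suppose p2 = False.
(¬p7) alone gives p7 = False.
(¬p3) alone gives p3 = False.
(¬p8) alone gives p8 = False.
(¬p1) alone gives p1 = False.
Now (p1) is unsatisfied and unit — conflict.
So every satisfying assignment has p2 = True.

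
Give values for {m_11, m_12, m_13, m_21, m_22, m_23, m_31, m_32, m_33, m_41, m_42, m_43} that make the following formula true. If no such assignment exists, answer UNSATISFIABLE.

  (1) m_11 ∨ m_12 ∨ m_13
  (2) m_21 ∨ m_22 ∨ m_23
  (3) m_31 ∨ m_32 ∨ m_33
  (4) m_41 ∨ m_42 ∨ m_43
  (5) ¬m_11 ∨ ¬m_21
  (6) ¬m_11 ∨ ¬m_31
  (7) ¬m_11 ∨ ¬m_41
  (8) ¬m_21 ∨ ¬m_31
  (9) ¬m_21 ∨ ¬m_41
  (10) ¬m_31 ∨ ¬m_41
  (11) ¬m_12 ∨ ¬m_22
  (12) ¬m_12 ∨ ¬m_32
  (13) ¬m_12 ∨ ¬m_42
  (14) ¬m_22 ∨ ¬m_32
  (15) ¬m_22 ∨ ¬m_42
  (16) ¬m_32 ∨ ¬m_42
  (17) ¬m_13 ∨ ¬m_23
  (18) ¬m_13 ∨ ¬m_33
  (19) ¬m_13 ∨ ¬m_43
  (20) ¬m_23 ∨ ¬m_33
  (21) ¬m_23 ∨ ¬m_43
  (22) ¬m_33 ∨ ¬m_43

Case m_11 = False:
Case m_12 = True:
(¬m_22) alone gives m_22 = False.
(¬m_32) alone gives m_32 = False.
(¬m_42) alone gives m_42 = False.
Case m_21 = True:
(¬m_31) alone gives m_31 = False.
(m_33) alone gives m_33 = True.
(¬m_41) alone gives m_41 = False.
(m_43) alone gives m_43 = True.
But (¬m_43) is also a unit clause — contradiction.
Undo m_21 and try m_21 = False.
(m_23) alone gives m_23 = True.
(¬m_13) alone gives m_13 = False.
(¬m_33) alone gives m_33 = False.
(m_31) alone gives m_31 = True.
(¬m_41) alone gives m_41 = False.
(m_43) alone gives m_43 = True.
But (¬m_43) is also a unit clause — contradiction.
Both values of m_21 lead to a conflict.
Undo m_12 and try m_12 = False.
(m_13) alone gives m_13 = True.
(¬m_23) alone gives m_23 = False.
(¬m_33) alone gives m_33 = False.
(¬m_43) alone gives m_43 = False.
Case m_21 = True:
(¬m_31) alone gives m_31 = False.
(m_32) alone gives m_32 = True.
(¬m_41) alone gives m_41 = False.
(m_42) alone gives m_42 = True.
But (¬m_42) is also a unit clause — contradiction.
Undo m_21 and try m_21 = False.
(m_22) alone gives m_22 = True.
(¬m_32) alone gives m_32 = False.
(m_31) alone gives m_31 = True.
(¬m_41) alone gives m_41 = False.
(m_42) alone gives m_42 = True.
But (¬m_42) is also a unit clause — contradiction.
Both values of m_21 lead to a conflict.
Both values of m_12 lead to a conflict.
Undo m_11 and try m_11 = True.
(¬m_21) alone gives m_21 = False.
(¬m_31) alone gives m_31 = False.
(¬m_41) alone gives m_41 = False.
Case m_22 = True:
(¬m_12) alone gives m_12 = False.
(¬m_32) alone gives m_32 = False.
(m_33) alone gives m_33 = True.
(¬m_42) alone gives m_42 = False.
(m_43) alone gives m_43 = True.
But (¬m_43) is also a unit clause — contradiction.
Undo m_22 and try m_22 = False.
(m_23) alone gives m_23 = True.
(¬m_13) alone gives m_13 = False.
(¬m_33) alone gives m_33 = False.
(m_32) alone gives m_32 = True.
(¬m_12) alone gives m_12 = False.
(¬m_42) alone gives m_42 = False.
(m_43) alone gives m_43 = True.
But (¬m_43) is also a unit clause — contradiction.
Both values of m_22 lead to a conflict.
Both values of m_11 lead to a conflict.

UNSATISFIABLE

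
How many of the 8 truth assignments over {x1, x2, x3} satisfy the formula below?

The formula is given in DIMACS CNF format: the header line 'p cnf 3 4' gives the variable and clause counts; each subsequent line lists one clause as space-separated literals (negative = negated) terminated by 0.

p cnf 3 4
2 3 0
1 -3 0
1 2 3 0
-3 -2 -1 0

There are 2^3 = 8 truth assignments over (x1, x2, x3).
Check each against the 4 clauses (columns in the order x1, x2, x3):
  F F F  ✗ fails (x2 ∨ x3)
  F F T  ✗ fails (x1 ∨ ¬x3)
  F T F  ✓ satisfies all
  F T T  ✗ fails (x1 ∨ ¬x3)
  T F F  ✗ fails (x2 ∨ x3)
  T F T  ✓ satisfies all
  T T F  ✓ satisfies all
  T T T  ✗ fails (¬x3 ∨ ¬x2 ∨ ¬x1)
3 of the 8 rows are models.

3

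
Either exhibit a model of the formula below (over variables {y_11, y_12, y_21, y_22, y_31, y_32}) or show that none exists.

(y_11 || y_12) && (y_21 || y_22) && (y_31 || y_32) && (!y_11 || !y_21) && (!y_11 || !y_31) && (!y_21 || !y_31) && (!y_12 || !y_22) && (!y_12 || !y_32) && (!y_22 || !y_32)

Branch on y_11: set y_11 = true.
From the singleton clause (!y_21), y_21 = false.
From the singleton clause (y_22), y_22 = true.
From the singleton clause (!y_31), y_31 = false.
From the singleton clause (y_32), y_32 = true.
But (!y_32) is also a unit clause — contradiction.
Undo y_11 and try y_11 = false.
From the singleton clause (y_12), y_12 = true.
From the singleton clause (!y_22), y_22 = false.
From the singleton clause (y_21), y_21 = true.
From the singleton clause (!y_31), y_31 = false.
From the singleton clause (y_32), y_32 = true.
But (!y_32) is also a unit clause — contradiction.
Both values of y_11 lead to a conflict.

UNSATISFIABLE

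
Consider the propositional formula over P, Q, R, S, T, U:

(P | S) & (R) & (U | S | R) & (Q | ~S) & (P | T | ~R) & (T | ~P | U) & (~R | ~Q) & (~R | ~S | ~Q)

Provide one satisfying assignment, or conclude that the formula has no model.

The clause (R) is unit, so R = 1.
The clause (~Q) is unit, so Q = 0.
The clause (~S) is unit, so S = 0.
The clause (P) is unit, so P = 1.
Branch on T: set T = 1.
No clause remains; U is free.

P: 1; Q: 0; R: 1; S: 0; T: 1; U: 0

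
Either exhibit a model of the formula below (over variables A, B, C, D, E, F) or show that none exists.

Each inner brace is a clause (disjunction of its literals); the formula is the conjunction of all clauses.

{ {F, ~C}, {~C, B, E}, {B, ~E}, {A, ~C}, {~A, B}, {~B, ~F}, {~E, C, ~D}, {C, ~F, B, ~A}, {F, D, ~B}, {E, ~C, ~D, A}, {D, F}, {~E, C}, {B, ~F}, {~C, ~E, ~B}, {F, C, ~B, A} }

A: 1, B: 1, C: 0, D: 1, E: 0, F: 0

Case F = 0:
(~C) alone gives C = 0.
(D) alone gives D = 1.
(~E) alone gives E = 0.
Case A = 1:
(B) alone gives B = 1.
Every clause now holds.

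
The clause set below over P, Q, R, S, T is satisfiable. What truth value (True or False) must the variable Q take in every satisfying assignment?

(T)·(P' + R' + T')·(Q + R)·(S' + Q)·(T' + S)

True

Suppose Q = 0.
Unit clause (T) forces T = 1.
Unit clause (R) forces R = 1.
Unit clause (P') forces P = 0.
Unit clause (S') forces S = 0.
But (S) is also a unit clause — contradiction.
So every satisfying assignment has Q = True.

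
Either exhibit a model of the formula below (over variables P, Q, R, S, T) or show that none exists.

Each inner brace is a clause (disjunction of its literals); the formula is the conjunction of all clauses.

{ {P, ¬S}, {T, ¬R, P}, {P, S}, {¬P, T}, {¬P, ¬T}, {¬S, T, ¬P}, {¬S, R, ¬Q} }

Case P = True:
(T) alone gives T = True.
That conflicts with the unit clause (¬T).
That branch fails; take P = False instead.
(¬S) alone gives S = False.
That conflicts with the unit clause (S).
Neither P = True nor P = False works.

UNSATISFIABLE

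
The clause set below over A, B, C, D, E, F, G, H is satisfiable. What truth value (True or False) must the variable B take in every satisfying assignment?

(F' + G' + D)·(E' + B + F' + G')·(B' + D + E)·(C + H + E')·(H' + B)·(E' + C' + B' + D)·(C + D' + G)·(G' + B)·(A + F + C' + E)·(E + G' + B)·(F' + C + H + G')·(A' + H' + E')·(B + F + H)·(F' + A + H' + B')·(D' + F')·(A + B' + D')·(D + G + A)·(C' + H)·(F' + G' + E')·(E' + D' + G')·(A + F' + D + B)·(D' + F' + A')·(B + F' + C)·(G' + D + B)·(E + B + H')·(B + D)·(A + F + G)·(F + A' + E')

Suppose B = 0.
From the singleton clause (H'), H = 0.
From the singleton clause (G'), G = 0.
From the singleton clause (F), F = 1.
From the singleton clause (D'), D = 0.
That conflicts with the unit clause (D).
So every satisfying assignment has B = True.

True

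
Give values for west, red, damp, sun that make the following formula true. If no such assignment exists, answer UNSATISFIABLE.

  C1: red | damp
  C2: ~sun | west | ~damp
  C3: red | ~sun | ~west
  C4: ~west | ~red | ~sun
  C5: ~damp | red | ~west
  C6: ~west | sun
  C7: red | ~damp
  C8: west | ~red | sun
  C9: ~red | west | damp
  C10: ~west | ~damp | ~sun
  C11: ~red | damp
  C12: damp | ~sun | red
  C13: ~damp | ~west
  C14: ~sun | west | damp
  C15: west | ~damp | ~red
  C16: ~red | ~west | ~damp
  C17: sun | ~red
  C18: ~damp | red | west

UNSATISFIABLE

Suppose red = 1.
Unit clause (damp) forces damp = 1.
Unit clause (~west) forces west = 0.
That conflicts with the unit clause (west).
Backtrack on red: now try red = 0.
Unit clause (damp) forces damp = 1.
That conflicts with the unit clause (~damp).
Both values of red lead to a conflict.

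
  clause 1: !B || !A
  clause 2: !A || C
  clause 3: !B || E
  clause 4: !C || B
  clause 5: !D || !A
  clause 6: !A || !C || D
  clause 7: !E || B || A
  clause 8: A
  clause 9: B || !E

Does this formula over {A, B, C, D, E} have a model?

No, unsatisfiable

The clause (A) is unit, so A = true.
The clause (!B) is unit, so B = false.
The clause (C) is unit, so C = true.
That conflicts with the unit clause (!C).
No assignment satisfies every clause.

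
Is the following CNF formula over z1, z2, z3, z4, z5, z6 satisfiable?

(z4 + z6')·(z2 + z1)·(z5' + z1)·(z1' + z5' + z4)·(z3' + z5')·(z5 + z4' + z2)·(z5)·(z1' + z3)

Unsatisfiable

(z5) alone gives z5 = 1.
(z1) alone gives z1 = 1.
(z4) alone gives z4 = 1.
(z3') alone gives z3 = 0.
That conflicts with the unit clause (z3).
No assignment satisfies every clause.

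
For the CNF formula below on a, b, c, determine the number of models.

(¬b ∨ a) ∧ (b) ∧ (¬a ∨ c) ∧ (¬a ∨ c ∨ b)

1

There are 2^3 = 8 truth assignments over (a, b, c).
Split on c. With c = True, the clauses containing c are satisfied and ¬c drops from the rest; 1 of the 2^2 = 4 assignments to the other variables satisfy what remains.
With c = False, by the same count on the reduced clause set, 0 assignments work.
(One model: a=T, b=T, c=T.)
Total: 1 + 0 = 1.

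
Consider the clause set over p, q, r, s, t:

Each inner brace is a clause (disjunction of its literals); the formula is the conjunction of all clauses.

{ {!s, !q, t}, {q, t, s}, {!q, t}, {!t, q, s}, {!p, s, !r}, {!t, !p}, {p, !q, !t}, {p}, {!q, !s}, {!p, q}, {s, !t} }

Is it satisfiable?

From the singleton clause (p), p = true.
From the singleton clause (!t), t = false.
From the singleton clause (!q), q = false.
That conflicts with the unit clause (q).
No assignment satisfies every clause.

Unsatisfiable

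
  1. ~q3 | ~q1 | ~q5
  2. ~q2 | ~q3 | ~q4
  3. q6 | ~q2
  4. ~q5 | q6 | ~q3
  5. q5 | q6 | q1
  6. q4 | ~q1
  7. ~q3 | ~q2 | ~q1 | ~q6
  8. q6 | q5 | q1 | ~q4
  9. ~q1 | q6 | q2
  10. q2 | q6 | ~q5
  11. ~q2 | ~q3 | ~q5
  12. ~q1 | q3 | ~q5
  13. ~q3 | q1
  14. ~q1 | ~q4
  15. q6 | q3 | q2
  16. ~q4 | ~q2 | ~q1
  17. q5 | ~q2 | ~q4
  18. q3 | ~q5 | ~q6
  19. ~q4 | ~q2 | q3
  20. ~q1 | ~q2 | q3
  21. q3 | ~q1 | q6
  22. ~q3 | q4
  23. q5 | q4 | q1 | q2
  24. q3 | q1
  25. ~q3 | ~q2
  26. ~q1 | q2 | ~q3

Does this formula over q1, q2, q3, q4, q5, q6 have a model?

Case q6 = 1:
Case q4 = 1:
Unit clause (~q1) forces q1 = 0.
Unit clause (~q3) forces q3 = 0.
But (q3) is also a unit clause — contradiction.
Undo q4 and try q4 = 0.
Unit clause (~q1) forces q1 = 0.
Unit clause (~q3) forces q3 = 0.
But (q3) is also a unit clause — contradiction.
Both values of q4 lead to a conflict.
Undo q6 and try q6 = 0.
Unit clause (~q2) forces q2 = 0.
Unit clause (~q1) forces q1 = 0.
Unit clause (q5) forces q5 = 1.
But (~q5) is also a unit clause — contradiction.
Both values of q6 lead to a conflict.
No assignment satisfies every clause.

Unsatisfiable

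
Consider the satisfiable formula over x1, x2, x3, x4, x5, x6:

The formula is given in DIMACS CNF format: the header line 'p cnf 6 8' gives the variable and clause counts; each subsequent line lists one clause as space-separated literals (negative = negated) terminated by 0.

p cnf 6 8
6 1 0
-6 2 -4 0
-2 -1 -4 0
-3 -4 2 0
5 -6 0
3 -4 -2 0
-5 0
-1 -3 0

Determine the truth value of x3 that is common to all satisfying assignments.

False

Suppose x3 = True.
From the singleton clause (¬x5), x5 = False.
From the singleton clause (¬x6), x6 = False.
From the singleton clause (x1), x1 = True.
But (¬x1) is also a unit clause — contradiction.
So every satisfying assignment has x3 = False.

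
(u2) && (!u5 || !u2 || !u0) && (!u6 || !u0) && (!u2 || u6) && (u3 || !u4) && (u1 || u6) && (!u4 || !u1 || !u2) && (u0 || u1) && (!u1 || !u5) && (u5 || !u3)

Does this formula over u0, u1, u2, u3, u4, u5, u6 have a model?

Yes, satisfiable

(u2) alone gives u2 = true.
(u6) alone gives u6 = true.
(!u0) alone gives u0 = false.
(u1) alone gives u1 = true.
(!u4) alone gives u4 = false.
(!u5) alone gives u5 = false.
(!u3) alone gives u3 = false.
Every clause now holds.
A satisfying assignment: u0=false,  u1=true,  u2=true,  u3=false,  u4=false,  u5=false,  u6=true.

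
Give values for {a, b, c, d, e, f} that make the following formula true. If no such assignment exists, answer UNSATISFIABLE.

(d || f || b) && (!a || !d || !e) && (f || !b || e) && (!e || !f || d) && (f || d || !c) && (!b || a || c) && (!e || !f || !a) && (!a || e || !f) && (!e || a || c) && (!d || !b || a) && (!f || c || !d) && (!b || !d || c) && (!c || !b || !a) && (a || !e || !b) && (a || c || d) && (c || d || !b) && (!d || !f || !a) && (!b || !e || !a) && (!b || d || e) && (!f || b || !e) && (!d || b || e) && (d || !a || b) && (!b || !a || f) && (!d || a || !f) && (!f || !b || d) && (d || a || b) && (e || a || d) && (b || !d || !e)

UNSATISFIABLE

Suppose d = true.
Suppose a = false.
From the singleton clause (!b), b = false.
From the singleton clause (e), e = true.
That conflicts with the unit clause (!e).
Undo a and try a = true.
From the singleton clause (!e), e = false.
From the singleton clause (!f), f = false.
From the singleton clause (!b), b = false.
That conflicts with the unit clause (b).
Either choice for a ends in contradiction.
Undo d and try d = false.
Suppose f = true.
From the singleton clause (!e), e = false.
From the singleton clause (!a), a = false.
That conflicts with the unit clause (a).
Undo f and try f = false.
From the singleton clause (b), b = true.
From the singleton clause (e), e = true.
From the singleton clause (!c), c = false.
That conflicts with the unit clause (c).
Either choice for f ends in contradiction.
Either choice for d ends in contradiction.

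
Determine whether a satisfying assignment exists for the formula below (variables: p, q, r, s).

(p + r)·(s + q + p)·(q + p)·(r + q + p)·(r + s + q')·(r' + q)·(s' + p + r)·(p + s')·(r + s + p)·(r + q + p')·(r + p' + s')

Suppose p = 0.
From the singleton clause (r), r = 1.
From the singleton clause (q), q = 1.
From the singleton clause (s'), s = 0.
Every clause now holds.
A satisfying assignment: p=0,  q=1,  r=1,  s=0.

Satisfiable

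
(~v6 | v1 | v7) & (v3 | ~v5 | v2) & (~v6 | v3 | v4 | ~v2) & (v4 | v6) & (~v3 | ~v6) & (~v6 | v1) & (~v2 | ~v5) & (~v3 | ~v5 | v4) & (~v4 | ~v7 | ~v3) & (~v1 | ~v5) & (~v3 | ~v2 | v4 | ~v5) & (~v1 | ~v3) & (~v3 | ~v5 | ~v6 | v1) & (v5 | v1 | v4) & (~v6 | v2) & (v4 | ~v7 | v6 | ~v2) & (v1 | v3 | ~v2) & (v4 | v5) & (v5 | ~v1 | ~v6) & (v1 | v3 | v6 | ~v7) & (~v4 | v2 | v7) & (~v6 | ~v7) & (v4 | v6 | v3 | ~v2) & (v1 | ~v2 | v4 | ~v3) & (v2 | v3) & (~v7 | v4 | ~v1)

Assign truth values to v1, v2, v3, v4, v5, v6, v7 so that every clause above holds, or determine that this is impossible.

v1=1; v2=1; v3=0; v4=1; v5=0; v6=0; v7=0

Suppose v4 = 1.
Suppose v3 = 0.
(v2) alone gives v2 = 1.
(~v5) alone gives v5 = 0.
(v1) alone gives v1 = 1.
(~v6) alone gives v6 = 0.
Every clause is now satisfied; v7 is unconstrained.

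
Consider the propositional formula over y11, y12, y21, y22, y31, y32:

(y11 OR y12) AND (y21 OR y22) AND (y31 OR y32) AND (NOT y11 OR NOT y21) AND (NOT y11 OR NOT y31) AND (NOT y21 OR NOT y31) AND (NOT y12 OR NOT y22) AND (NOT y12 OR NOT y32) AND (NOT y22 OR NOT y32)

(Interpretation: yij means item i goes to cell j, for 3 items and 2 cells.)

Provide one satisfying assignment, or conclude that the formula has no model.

UNSATISFIABLE

Case y11 = true:
Unit clause (NOT y21) forces y21 = false.
Unit clause (y22) forces y22 = true.
Unit clause (NOT y31) forces y31 = false.
Unit clause (y32) forces y32 = true.
But (NOT y32) is also a unit clause — contradiction.
So y11 must be the other value — set y11 = false.
Unit clause (y12) forces y12 = true.
Unit clause (NOT y22) forces y22 = false.
Unit clause (y21) forces y21 = true.
Unit clause (NOT y31) forces y31 = false.
Unit clause (y32) forces y32 = true.
But (NOT y32) is also a unit clause — contradiction.
Both values of y11 lead to a conflict.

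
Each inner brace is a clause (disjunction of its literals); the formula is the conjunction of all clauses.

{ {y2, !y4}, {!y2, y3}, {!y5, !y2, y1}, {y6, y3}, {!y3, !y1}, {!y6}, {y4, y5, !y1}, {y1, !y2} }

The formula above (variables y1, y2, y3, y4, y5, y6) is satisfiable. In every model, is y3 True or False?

Suppose y3 = false.
(!y2) alone gives y2 = false.
(!y4) alone gives y4 = false.
(y6) alone gives y6 = true.
Now (!y6) is unsatisfied and unit — conflict.
So every satisfying assignment has y3 = True.

True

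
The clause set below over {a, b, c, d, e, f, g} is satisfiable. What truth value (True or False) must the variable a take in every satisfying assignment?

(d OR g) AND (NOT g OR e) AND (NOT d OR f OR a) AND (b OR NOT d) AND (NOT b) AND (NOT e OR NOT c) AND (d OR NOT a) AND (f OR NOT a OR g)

Suppose a = true.
(NOT b) alone gives b = false.
(NOT d) alone gives d = false.
But (d) is also a unit clause — contradiction.
So every satisfying assignment has a = False.

False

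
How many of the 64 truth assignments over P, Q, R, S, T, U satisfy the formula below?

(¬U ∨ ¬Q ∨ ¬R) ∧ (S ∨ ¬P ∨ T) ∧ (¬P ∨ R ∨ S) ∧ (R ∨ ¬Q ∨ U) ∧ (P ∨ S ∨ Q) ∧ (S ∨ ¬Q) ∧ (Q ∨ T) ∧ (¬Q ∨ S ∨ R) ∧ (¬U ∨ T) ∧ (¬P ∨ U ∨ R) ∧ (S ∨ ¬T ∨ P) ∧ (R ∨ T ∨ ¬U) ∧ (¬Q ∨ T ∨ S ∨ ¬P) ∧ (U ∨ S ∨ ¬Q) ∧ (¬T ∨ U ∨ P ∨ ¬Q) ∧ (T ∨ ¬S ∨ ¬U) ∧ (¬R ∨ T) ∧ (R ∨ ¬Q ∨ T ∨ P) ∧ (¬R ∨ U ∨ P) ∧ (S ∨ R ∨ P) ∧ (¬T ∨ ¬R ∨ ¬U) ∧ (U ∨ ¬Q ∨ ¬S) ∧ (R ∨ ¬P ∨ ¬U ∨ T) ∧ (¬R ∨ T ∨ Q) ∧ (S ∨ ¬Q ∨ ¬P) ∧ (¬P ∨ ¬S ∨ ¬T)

4

There are 2^6 = 64 truth assignments over (P, Q, R, S, T, U).
Split on S. With S = True, the clauses containing S are satisfied and ¬S drops from the rest; 3 of the 2^5 = 32 assignments to the other variables satisfy what remains.
With S = False, by the same count on the reduced clause set, 1 assignment works.
(One model: P=F, Q=F, R=F, S=T, T=T, U=F.)
Total: 3 + 1 = 4.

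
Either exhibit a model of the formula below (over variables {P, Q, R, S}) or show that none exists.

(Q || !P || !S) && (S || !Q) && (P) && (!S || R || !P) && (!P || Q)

Unit clause (P) forces P = true.
Unit clause (Q) forces Q = true.
Unit clause (S) forces S = true.
Unit clause (R) forces R = true.
This assignment satisfies each clause.

P: true, Q: true, R: true, S: true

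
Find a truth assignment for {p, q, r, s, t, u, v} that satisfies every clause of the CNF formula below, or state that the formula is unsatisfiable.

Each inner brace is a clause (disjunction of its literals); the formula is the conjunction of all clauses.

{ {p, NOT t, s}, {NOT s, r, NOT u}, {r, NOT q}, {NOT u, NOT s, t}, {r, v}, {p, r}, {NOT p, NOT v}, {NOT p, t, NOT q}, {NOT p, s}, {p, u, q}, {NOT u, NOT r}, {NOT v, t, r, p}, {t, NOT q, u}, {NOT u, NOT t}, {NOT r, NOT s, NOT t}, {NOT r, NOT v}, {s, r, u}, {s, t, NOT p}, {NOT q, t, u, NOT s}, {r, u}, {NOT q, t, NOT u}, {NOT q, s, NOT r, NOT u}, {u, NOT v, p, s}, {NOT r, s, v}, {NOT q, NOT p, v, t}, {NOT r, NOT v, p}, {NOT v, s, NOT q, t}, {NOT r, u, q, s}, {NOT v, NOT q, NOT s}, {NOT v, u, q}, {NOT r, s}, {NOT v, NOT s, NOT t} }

Try r = true.
The clause (NOT u) is unit, so u = false.
The clause (NOT v) is unit, so v = false.
The clause (s) is unit, so s = true.
The clause (NOT t) is unit, so t = false.
The clause (NOT q) is unit, so q = false.
The clause (p) is unit, so p = true.
Every clause now holds.

p ↦ true,  q ↦ false,  r ↦ true,  s ↦ true,  t ↦ false,  u ↦ false,  v ↦ false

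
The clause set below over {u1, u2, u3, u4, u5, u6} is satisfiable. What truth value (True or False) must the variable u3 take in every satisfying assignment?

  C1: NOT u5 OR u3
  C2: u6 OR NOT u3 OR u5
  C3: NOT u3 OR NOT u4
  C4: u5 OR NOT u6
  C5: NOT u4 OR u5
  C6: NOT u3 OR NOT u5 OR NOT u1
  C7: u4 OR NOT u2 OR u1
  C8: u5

True

Suppose u3 = false.
(NOT u5) alone gives u5 = false.
That conflicts with the unit clause (u5).
So every satisfying assignment has u3 = True.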